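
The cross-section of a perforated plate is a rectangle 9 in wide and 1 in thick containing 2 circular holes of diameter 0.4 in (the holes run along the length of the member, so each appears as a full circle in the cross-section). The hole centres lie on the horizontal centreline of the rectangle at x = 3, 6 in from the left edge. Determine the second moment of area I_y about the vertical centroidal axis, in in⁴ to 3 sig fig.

Treat the section as a set of non-overlapping primitives; coordinates are from the bounding-box lower-left.
Plate: 9 × 1, A = 9 in², x = 4.5 in, Ī = 60.75 in⁴.
Hole 1 (subtracted): ⌀0.4, A = 0.12566 in², x = 3 in, Ī = 0.0012566 in⁴.
Hole 2 (subtracted): ⌀0.4, A = 0.12566 in², x = 6 in, Ī = 0.0012566 in⁴.
By symmetry the centroid is at mid-width, x̄ = 4.5 in.
Transfer each piece to the vertical centroidal axis using Ī + A·d² with d = x − 4.5:
  plate: d = 0 in → contributes +60.75 in⁴
  hole 1: d = -1.5 in → contributes −0.284 in⁴
  hole 2: d = 1.5 in → contributes −0.284 in⁴
Total I = 60.182 in⁴.

I_y ≈ 60.2 in⁴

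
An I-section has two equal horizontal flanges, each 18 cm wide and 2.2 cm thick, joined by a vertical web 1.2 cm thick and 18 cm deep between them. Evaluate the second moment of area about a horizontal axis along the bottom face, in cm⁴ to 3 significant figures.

Decompose the section into non-overlapping parts with the origin at the bottom-left of its bounding rectangle.
Bottom flange: 18 × 2.2, A = 39.6 cm², y = 1.1 cm, Ī = 15.972 cm⁴.
Web: 1.2 × 18, A = 21.6 cm², y = 11.2 cm, Ī = 583.2 cm⁴.
Top flange: 18 × 2.2, A = 39.6 cm², y = 21.3 cm, Ī = 15.972 cm⁴.
Transfer each piece to the base of the section using Ī + A·d² with d = y − 0:
  bottom flange: d = 1.1 cm → contributes +63.888 cm⁴
  web: d = 11.2 cm → contributes +3292.7 cm⁴
  top flange: d = 21.3 cm → contributes +17 982 cm⁴
Total I = 21 339 cm⁴.

I_base ≈ 2.13 × 10⁴ cm⁴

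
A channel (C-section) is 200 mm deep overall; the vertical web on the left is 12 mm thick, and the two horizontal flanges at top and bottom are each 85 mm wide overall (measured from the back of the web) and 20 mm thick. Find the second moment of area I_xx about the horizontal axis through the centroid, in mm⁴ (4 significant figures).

I_xx ≈ 3.175 × 10⁷ mm⁴

Treat the section as a set of non-overlapping primitives; coordinates are from the bounding-box lower-left.
Web: 12 × 200, A = 2 400 mm², y = 100 mm, Ī = 8 000 000 mm⁴.
Top flange (beyond web): 73 × 20, A = 1 460 mm², y = 190 mm, Ī = 48666.7 mm⁴.
Bottom flange (beyond web): 73 × 20, A = 1 460 mm², y = 10 mm, Ī = 48666.7 mm⁴.
By symmetry the centroid is at mid-height, ȳ = 100 mm.
Transfer each piece to the horizontal axis through the centroid using Ī + A·d² with d = y − 100:
  web: d = 0 mm → contributes +8 000 000 mm⁴
  top flange (beyond web): d = 90 mm → contributes +11 874 667 mm⁴
  bottom flange (beyond web): d = -90 mm → contributes +11 874 667 mm⁴
Total I = 31 749 333 mm⁴.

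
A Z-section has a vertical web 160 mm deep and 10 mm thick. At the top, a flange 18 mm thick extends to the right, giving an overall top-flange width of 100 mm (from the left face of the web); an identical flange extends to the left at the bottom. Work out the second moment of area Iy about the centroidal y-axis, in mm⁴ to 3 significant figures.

Decompose the section into non-overlapping parts with the origin at the bottom-left of its bounding rectangle.
Web: 10 × 160, A = 1 600 mm², x = 95 mm, Ī = 13 333 mm⁴.
Top flange (beyond web): 90 × 18, A = 1 620 mm², x = 145 mm, Ī = 1 093 500 mm⁴.
Bottom flange (beyond web): 90 × 18, A = 1 620 mm², x = 45 mm, Ī = 1 093 500 mm⁴.
Centroid: x̄ = ΣA·x / ΣA = 95 mm.
Transfer each piece to the centroidal y-axis using Ī + A·d² with d = x − 95:
  web: d = 0 mm → contributes +13 333 mm⁴
  top flange (beyond web): d = 50 mm → contributes +5 143 500 mm⁴
  bottom flange (beyond web): d = -50 mm → contributes +5 143 500 mm⁴
Total I = 10 300 333 mm⁴.

Iy ≈ 1.03 × 10⁷ mm⁴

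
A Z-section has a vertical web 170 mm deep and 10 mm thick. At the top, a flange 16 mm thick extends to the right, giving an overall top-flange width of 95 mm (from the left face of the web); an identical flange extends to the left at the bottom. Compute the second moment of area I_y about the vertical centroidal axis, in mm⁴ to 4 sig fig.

I_y ≈ 7.789 × 10⁶ mm⁴

Decompose the section into non-overlapping parts with the origin at the bottom-left of its bounding rectangle.
Web: 10 × 170, A = 1 700 mm², x = 90 mm, Ī = 14166.7 mm⁴.
Top flange (beyond web): 85 × 16, A = 1 360 mm², x = 137.5 mm, Ī = 818 833 mm⁴.
Bottom flange (beyond web): 85 × 16, A = 1 360 mm², x = 42.5 mm, Ī = 818 833 mm⁴.
Centroid: x̄ = ΣA·x / ΣA = 90 mm.
Transfer each piece to the vertical centroidal axis using Ī + A·d² with d = x − 90:
  web: d = 0 mm → contributes +14166.7 mm⁴
  top flange (beyond web): d = 47.5 mm → contributes +3 887 333 mm⁴
  bottom flange (beyond web): d = -47.5 mm → contributes +3 887 333 mm⁴
Total I = 7 788 833 mm⁴.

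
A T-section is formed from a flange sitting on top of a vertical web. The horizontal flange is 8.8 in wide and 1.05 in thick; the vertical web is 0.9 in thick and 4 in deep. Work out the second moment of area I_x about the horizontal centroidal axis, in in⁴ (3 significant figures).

I_x ≈ 22.2 in⁴

Decompose the section into non-overlapping parts with the origin at the bottom-left of its bounding rectangle.
Flange: 8.8 × 1.05, A = 9.24 in², y = 4.525 in, Ī = 0.84893 in⁴.
Web: 0.9 × 4, A = 3.6 in², y = 2 in, Ī = 4.8 in⁴.
Centroid: ȳ = ΣA·y / ΣA = 3.8171 in.
Transfer each piece to the horizontal centroidal axis using Ī + A·d² with d = y − 3.8171:
  flange: d = 0.70794 in → contributes +5.4799 in⁴
  web: d = -1.8171 in → contributes +16.686 in⁴
Total I = 22.166 in⁴.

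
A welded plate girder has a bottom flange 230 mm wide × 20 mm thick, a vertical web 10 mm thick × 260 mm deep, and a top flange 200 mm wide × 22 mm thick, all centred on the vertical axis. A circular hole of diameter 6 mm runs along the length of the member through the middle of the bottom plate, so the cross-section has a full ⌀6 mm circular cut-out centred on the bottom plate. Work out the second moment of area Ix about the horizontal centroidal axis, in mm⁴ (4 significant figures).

Ix ≈ 1.920 × 10⁸ mm⁴

Split into non-overlapping primitives; take the origin at the lower-left of the bounding box.
Bottom plate: 230 × 20, A = 4 600 mm², y = 10 mm, Ī = 153 333 mm⁴.
Web plate: 10 × 260, A = 2 600 mm², y = 150 mm, Ī = 14 646 667 mm⁴.
Top plate: 200 × 22, A = 4 400 mm², y = 291 mm, Ī = 177 467 mm⁴.
Hole (subtracted): ⌀6, A = 28.2743 mm², y = 10 mm, Ī = 63.6173 mm⁴.
Centroid: ȳ = ΣA·y / ΣA = 148.303 mm.
Transfer each piece to the horizontal centroidal axis using Ī + A·d² with d = y − 148.303:
  bottom plate: d = -138.303 mm → contributes +88 140 363 mm⁴
  web plate: d = 1.69738 mm → contributes +14 654 158 mm⁴
  top plate: d = 142.697 mm → contributes +89 772 650 mm⁴
  hole: d = -138.303 mm → contributes −540 884 mm⁴
Total I = 192 026 287 mm⁴.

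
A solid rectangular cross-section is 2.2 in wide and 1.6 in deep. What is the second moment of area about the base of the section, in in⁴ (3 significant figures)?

I_base ≈ 3.00 in⁴

The section: 2.2 × 1.6, A = 3.52 in², y = 0.8 in, Ī = 0.75093 in⁴.
Transfer it to the bottom edge using Ī + A·d² with d = y − 0:
  the section: d = 0.8 in → contributes +3.0037 in⁴
Total I = 3.0037 in⁴.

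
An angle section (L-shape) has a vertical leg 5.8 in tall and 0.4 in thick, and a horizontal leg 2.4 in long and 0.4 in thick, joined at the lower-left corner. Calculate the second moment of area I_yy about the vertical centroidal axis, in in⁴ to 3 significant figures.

I_yy ≈ 1.15 in⁴

Decompose the section into non-overlapping parts with the origin at the bottom-left of its bounding rectangle.
Vertical leg: 0.4 × 5.8, A = 2.32 in², x = 0.2 in, Ī = 0.030933 in⁴.
Horizontal leg (remainder): 2 × 0.4, A = 0.8 in², x = 1.4 in, Ī = 0.26667 in⁴.
Centroid: x̄ = ΣA·x / ΣA = 0.50769 in.
Transfer each piece to the vertical centroidal axis using Ī + A·d² with d = x − 0.50769:
  vertical leg: d = -0.30769 in → contributes +0.25058 in⁴
  horizontal leg (remainder): d = 0.89231 in → contributes +0.90364 in⁴
Total I = 1.1542 in⁴.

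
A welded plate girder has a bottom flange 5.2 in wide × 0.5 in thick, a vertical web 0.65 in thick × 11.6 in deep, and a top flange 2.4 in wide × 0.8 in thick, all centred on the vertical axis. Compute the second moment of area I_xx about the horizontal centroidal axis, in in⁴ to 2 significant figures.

Decompose the section into non-overlapping parts with the origin at the bottom-left of its bounding rectangle.
Bottom plate: 5.2 × 0.5, A = 2.6 in², y = 0.25 in, Ī = 0.05417 in⁴.
Web plate: 0.65 × 11.6, A = 7.54 in², y = 6.3 in, Ī = 84.55 in⁴.
Top plate: 2.4 × 0.8, A = 1.92 in², y = 12.5 in, Ī = 0.1024 in⁴.
Centroid: ȳ = ΣA·y / ΣA = 5.983 in.
Transfer each piece to the horizontal centroidal axis using Ī + A·d² with d = y − 5.983:
  bottom plate: d = -5.733 in → contributes +85.5 in⁴
  web plate: d = 0.3172 in → contributes +85.31 in⁴
  top plate: d = 6.517 in → contributes +81.65 in⁴
Total I = 252.5 in⁴.

I_xx ≈ 250 in⁴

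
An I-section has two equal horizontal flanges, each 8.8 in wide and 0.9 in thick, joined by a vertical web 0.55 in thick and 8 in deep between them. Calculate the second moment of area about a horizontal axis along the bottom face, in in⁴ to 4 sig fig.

Break the section into simple shapes (no overlaps), measuring from the bottom-left corner of the bounding box.
Bottom flange: 8.8 × 0.9, A = 7.92 in², y = 0.45 in, Ī = 0.5346 in⁴.
Web: 0.55 × 8, A = 4.4 in², y = 4.9 in, Ī = 23.4667 in⁴.
Top flange: 8.8 × 0.9, A = 7.92 in², y = 9.35 in, Ī = 0.5346 in⁴.
Transfer each piece to the base of the section using Ī + A·d² with d = y − 0:
  bottom flange: d = 0.45 in → contributes +2.1384 in⁴
  web: d = 4.9 in → contributes +129.111 in⁴
  top flange: d = 9.35 in → contributes +692.921 in⁴
Total I = 824.17 in⁴.

I_base ≈ 824.2 in⁴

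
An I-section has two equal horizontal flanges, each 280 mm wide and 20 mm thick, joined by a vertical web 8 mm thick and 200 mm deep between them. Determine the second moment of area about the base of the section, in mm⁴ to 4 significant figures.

Decompose the section into non-overlapping parts with the origin at the bottom-left of its bounding rectangle.
Bottom flange: 280 × 20, A = 5 600 mm², y = 10 mm, Ī = 186 667 mm⁴.
Web: 8 × 200, A = 1 600 mm², y = 120 mm, Ī = 5 333 333 mm⁴.
Top flange: 280 × 20, A = 5 600 mm², y = 230 mm, Ī = 186 667 mm⁴.
Transfer each piece to the base of the section using Ī + A·d² with d = y − 0:
  bottom flange: d = 10 mm → contributes +746 667 mm⁴
  web: d = 120 mm → contributes +28 373 333 mm⁴
  top flange: d = 230 mm → contributes +296 426 667 mm⁴
Total I = 325 546 667 mm⁴.

I_base ≈ 3.255 × 10⁸ mm⁴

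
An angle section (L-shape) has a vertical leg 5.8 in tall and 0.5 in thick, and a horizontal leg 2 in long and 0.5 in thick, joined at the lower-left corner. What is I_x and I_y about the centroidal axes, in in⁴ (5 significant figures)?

I_x ≈ 12.330 in⁴, I_y ≈ 0.79693 in⁴

Split into non-overlapping primitives; take the origin at the lower-left of the bounding box.
Vertical leg: 0.5 × 5.8, A = 2.9 in², y = 2.9 in, Ī = 8.129667 in⁴.
Horizontal leg (remainder): 1.5 × 0.5, A = 0.75 in², y = 0.25 in, Ī = 0.015625 in⁴.
Centroid: ȳ = ΣA·y / ΣA = 2.355479 in.
Transfer each piece to the centroidal x-axis using Ī + A·d² with d = y − 2.355479:
  vertical leg: d = 0.5445205 in → contributes +8.989524 in⁴
  horizontal leg (remainder): d = -2.105479 in → contributes +3.340408 in⁴
Total I = 12.32993 in⁴.
For the y-axis: x̄ = 0.4554795 in.
Repeating about the centroidal y-axis gives I_y = 0.7969321 in⁴.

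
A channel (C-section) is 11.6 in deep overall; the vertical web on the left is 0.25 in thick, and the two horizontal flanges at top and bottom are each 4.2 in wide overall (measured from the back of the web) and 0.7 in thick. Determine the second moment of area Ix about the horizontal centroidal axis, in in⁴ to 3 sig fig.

Split into non-overlapping primitives; take the origin at the lower-left of the bounding box.
Web: 0.25 × 11.6, A = 2.9 in², y = 5.8 in, Ī = 32.519 in⁴.
Top flange (beyond web): 3.95 × 0.7, A = 2.765 in², y = 11.25 in, Ī = 0.1129 in⁴.
Bottom flange (beyond web): 3.95 × 0.7, A = 2.765 in², y = 0.35 in, Ī = 0.1129 in⁴.
By symmetry the centroid is at mid-height, ȳ = 5.8 in.
Transfer each piece to the horizontal centroidal axis using Ī + A·d² with d = y − 5.8:
  web: d = 0 in → contributes +32.519 in⁴
  top flange (beyond web): d = 5.45 in → contributes +82.24 in⁴
  bottom flange (beyond web): d = -5.45 in → contributes +82.24 in⁴
Total I = 197 in⁴.

Ix ≈ 197 in⁴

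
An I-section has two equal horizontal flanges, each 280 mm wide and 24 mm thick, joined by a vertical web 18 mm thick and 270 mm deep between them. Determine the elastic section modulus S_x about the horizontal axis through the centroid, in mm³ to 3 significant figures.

Treat the section as a set of non-overlapping primitives; coordinates are from the bounding-box lower-left.
Bottom flange: 280 × 24, A = 6 720 mm², y = 12 mm, Ī = 322 560 mm⁴.
Web: 18 × 270, A = 4 860 mm², y = 159 mm, Ī = 29 524 500 mm⁴.
Top flange: 280 × 24, A = 6 720 mm², y = 306 mm, Ī = 322 560 mm⁴.
By symmetry the centroid is at mid-height, ȳ = 159 mm.
Transfer each piece to the horizontal axis through the centroid using Ī + A·d² with d = y − 159:
  bottom flange: d = -147 mm → contributes +145 535 040 mm⁴
  web: d = 0 mm → contributes +29 524 500 mm⁴
  top flange: d = 147 mm → contributes +145 535 040 mm⁴
Total I = 320 594 580 mm⁴.
Extreme fibre distance c = 159 mm; S = I/c = 2 016 318 mm³.

S_x ≈ 2.02 × 10⁶ mm³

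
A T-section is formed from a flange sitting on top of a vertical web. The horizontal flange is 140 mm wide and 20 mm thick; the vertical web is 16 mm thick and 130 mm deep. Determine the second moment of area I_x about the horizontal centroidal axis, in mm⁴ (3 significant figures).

I_x ≈ 9.74 × 10⁶ mm⁴

Treat the section as a set of non-overlapping primitives; coordinates are from the bounding-box lower-left.
Flange: 140 × 20, A = 2 800 mm², y = 140 mm, Ī = 93 333 mm⁴.
Web: 16 × 130, A = 2 080 mm², y = 65 mm, Ī = 2 929 333 mm⁴.
Centroid: ȳ = ΣA·y / ΣA = 108.03 mm.
Transfer each piece to the horizontal centroidal axis using Ī + A·d² with d = y − 108.03:
  flange: d = 31.967 mm → contributes +2 954 661 mm⁴
  web: d = -43.033 mm → contributes +6 781 120 mm⁴
Total I = 9 735 781 mm⁴.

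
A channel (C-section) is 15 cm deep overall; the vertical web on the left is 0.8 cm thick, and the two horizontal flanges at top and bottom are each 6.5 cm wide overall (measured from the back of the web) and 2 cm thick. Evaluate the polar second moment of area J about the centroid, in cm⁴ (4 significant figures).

J ≈ 1341 cm⁴

Break the section into simple shapes (no overlaps), measuring from the bottom-left corner of the bounding box.
Web: 0.8 × 15, A = 12 cm², y = 7.5 cm, Ī = 225 cm⁴.
Top flange (beyond web): 5.7 × 2, A = 11.4 cm², y = 14 cm, Ī = 3.8 cm⁴.
Bottom flange (beyond web): 5.7 × 2, A = 11.4 cm², y = 1 cm, Ī = 3.8 cm⁴.
By symmetry the centroid is at mid-height, ȳ = 7.5 cm.
Transfer each piece to the centroidal x-axis using Ī + A·d² with d = y − 7.5:
  web: d = 0 cm → contributes +225 cm⁴
  top flange (beyond web): d = 6.5 cm → contributes +485.45 cm⁴
  bottom flange (beyond web): d = -6.5 cm → contributes +485.45 cm⁴
Total I = 1195.9 cm⁴.
For the y-axis: x̄ = 2.52931 cm.
Repeating about the centroidal y-axis gives I_y = 145.414 cm⁴.
Polar second moment: J = I_x + I_y = 1341.31 cm⁴.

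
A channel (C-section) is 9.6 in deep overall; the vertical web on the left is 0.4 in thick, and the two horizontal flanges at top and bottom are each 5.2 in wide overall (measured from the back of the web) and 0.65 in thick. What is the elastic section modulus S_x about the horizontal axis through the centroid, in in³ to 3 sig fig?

S_x ≈ 32.2 in³

Decompose the section into non-overlapping parts with the origin at the bottom-left of its bounding rectangle.
Web: 0.4 × 9.6, A = 3.84 in², y = 4.8 in, Ī = 29.491 in⁴.
Top flange (beyond web): 4.8 × 0.65, A = 3.12 in², y = 9.275 in, Ī = 0.10985 in⁴.
Bottom flange (beyond web): 4.8 × 0.65, A = 3.12 in², y = 0.325 in, Ī = 0.10985 in⁴.
By symmetry the centroid is at mid-height, ȳ = 4.8 in.
Transfer each piece to the horizontal axis through the centroid using Ī + A·d² with d = y − 4.8:
  web: d = 0 in → contributes +29.491 in⁴
  top flange (beyond web): d = 4.475 in → contributes +62.59 in⁴
  bottom flange (beyond web): d = -4.475 in → contributes +62.59 in⁴
Total I = 154.67 in⁴.
Extreme fibre distance c = 4.8 in; S = I/c = 32.223 in³.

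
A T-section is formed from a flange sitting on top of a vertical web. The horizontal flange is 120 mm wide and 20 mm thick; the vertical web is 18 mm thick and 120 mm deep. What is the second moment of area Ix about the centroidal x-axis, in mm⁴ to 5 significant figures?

Break the section into simple shapes (no overlaps), measuring from the bottom-left corner of the bounding box.
Flange: 120 × 20, A = 2 400 mm², y = 130 mm, Ī = 80 000 mm⁴.
Web: 18 × 120, A = 2 160 mm², y = 60 mm, Ī = 2 592 000 mm⁴.
Centroid: ȳ = ΣA·y / ΣA = 96.84211 mm.
Transfer each piece to the centroidal x-axis using Ī + A·d² with d = y − 96.84211:
  flange: d = 33.15789 mm → contributes +2 718 670 mm⁴
  web: d = -36.84211 mm → contributes +5 523 856 mm⁴
Total I = 8 242 526 mm⁴.

Ix ≈ 8.2425 × 10⁶ mm⁴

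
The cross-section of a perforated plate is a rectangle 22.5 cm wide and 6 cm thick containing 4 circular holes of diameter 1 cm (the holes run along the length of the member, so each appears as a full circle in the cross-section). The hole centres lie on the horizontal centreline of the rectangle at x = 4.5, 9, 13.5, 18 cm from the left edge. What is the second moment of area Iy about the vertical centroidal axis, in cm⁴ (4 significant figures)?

Treat the section as a set of non-overlapping primitives; coordinates are from the bounding-box lower-left.
Plate: 22.5 × 6, A = 135 cm², x = 11.25 cm, Ī = 5695.31 cm⁴.
Hole 1 (subtracted): ⌀1, A = 0.785398 cm², x = 4.5 cm, Ī = 0.0490874 cm⁴.
Hole 2 (subtracted): ⌀1, A = 0.785398 cm², x = 9 cm, Ī = 0.0490874 cm⁴.
Hole 3 (subtracted): ⌀1, A = 0.785398 cm², x = 13.5 cm, Ī = 0.0490874 cm⁴.
Hole 4 (subtracted): ⌀1, A = 0.785398 cm², x = 18 cm, Ī = 0.0490874 cm⁴.
By symmetry the centroid is at mid-width, x̄ = 11.25 cm.
Transfer each piece to the vertical centroidal axis using Ī + A·d² with d = x − 11.25:
  plate: d = 0 cm → contributes +5695.31 cm⁴
  hole 1: d = -6.75 cm → contributes −35.8338 cm⁴
  hole 2: d = -2.25 cm → contributes −4.02517 cm⁴
  hole 3: d = 2.25 cm → contributes −4.02517 cm⁴
  hole 4: d = 6.75 cm → contributes −35.8338 cm⁴
Total I = 5615.59 cm⁴.

Iy ≈ 5616 cm⁴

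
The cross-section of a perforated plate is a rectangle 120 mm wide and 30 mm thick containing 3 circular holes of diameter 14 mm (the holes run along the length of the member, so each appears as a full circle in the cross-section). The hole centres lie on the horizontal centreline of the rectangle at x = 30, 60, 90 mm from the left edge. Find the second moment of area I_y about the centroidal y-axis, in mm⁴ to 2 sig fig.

Treat the section as a set of non-overlapping primitives; coordinates are from the bounding-box lower-left.
Plate: 120 × 30, A = 3 600 mm², x = 60 mm, Ī = 4 320 000 mm⁴.
Hole 1 (subtracted): ⌀14, A = 153.9 mm², x = 30 mm, Ī = 1 886 mm⁴.
Hole 2 (subtracted): ⌀14, A = 153.9 mm², x = 60 mm, Ī = 1 886 mm⁴.
Hole 3 (subtracted): ⌀14, A = 153.9 mm², x = 90 mm, Ī = 1 886 mm⁴.
By symmetry the centroid is at mid-width, x̄ = 60 mm.
Transfer each piece to the centroidal y-axis using Ī + A·d² with d = x − 60:
  plate: d = 0 mm → contributes +4 320 000 mm⁴
  hole 1: d = -30 mm → contributes −140 430 mm⁴
  hole 2: d = 0 mm → contributes −1 886 mm⁴
  hole 3: d = 30 mm → contributes −140 430 mm⁴
Total I = 4 037 254 mm⁴.

I_y ≈ 4.0 × 10⁶ mm⁴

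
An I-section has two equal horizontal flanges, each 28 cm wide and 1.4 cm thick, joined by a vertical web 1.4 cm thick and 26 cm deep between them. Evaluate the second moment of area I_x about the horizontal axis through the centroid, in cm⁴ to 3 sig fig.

Split into non-overlapping primitives; take the origin at the lower-left of the bounding box.
Bottom flange: 28 × 1.4, A = 39.2 cm², y = 0.7 cm, Ī = 6.4027 cm⁴.
Web: 1.4 × 26, A = 36.4 cm², y = 14.4 cm, Ī = 2050.5 cm⁴.
Top flange: 28 × 1.4, A = 39.2 cm², y = 28.1 cm, Ī = 6.4027 cm⁴.
By symmetry the centroid is at mid-height, ȳ = 14.4 cm.
Transfer each piece to the horizontal axis through the centroid using Ī + A·d² with d = y − 14.4:
  bottom flange: d = -13.7 cm → contributes +7363.9 cm⁴
  web: d = 0 cm → contributes +2050.5 cm⁴
  top flange: d = 13.7 cm → contributes +7363.9 cm⁴
Total I = 16 778 cm⁴.

I_x ≈ 1.68 × 10⁴ cm⁴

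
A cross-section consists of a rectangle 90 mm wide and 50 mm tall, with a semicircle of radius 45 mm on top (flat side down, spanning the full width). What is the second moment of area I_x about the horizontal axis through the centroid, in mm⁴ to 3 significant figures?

I_x ≈ 5.01 × 10⁶ mm⁴

Break the section into simple shapes (no overlaps), measuring from the bottom-left corner of the bounding box.
Rectangular body: 90 × 50, A = 4 500 mm², y = 25 mm, Ī = 937 500 mm⁴.
Semicircular cap: semicircle r = 45, A = 3180.9 mm², y = 69.099 mm, Ī = 450 072 mm⁴.
Centroid: ȳ = ΣA·y / ΣA = 43.262 mm.
Transfer each piece to the horizontal axis through the centroid using Ī + A·d² with d = y − 43.262:
  rectangular body: d = -18.262 mm → contributes +2 438 331 mm⁴
  semicircular cap: d = 25.836 mm → contributes +2 573 314 mm⁴
Total I = 5 011 645 mm⁴.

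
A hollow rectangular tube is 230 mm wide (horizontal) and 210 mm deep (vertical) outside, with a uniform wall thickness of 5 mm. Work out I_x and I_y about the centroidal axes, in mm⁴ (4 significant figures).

I_x ≈ 3.084 × 10⁷ mm⁴, I_y ≈ 3.546 × 10⁷ mm⁴

Split into non-overlapping primitives; take the origin at the lower-left of the bounding box.
Outer rectangle: 230 × 210, A = 48 300 mm², y = 105 mm, Ī = 177 502 500 mm⁴.
Inner void (subtracted): 220 × 200, A = 44 000 mm², y = 105 mm, Ī = 146 666 667 mm⁴.
By symmetry the centroid is at mid-height, ȳ = 105 mm.
All pieces are centred on the centroidal x-axis, so I = ΣĪ (holes subtracted) = 30 835 833 mm⁴.
Repeating about the centroidal y-axis gives I_y = 35 455 833 mm⁴.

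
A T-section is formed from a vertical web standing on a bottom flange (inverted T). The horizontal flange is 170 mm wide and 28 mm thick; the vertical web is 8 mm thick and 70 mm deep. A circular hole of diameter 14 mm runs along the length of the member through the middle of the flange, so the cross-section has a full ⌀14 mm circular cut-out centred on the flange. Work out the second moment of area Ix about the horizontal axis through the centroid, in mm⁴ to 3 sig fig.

Treat the section as a set of non-overlapping primitives; coordinates are from the bounding-box lower-left.
Flange: 170 × 28, A = 4 760 mm², y = 14 mm, Ī = 310 987 mm⁴.
Web: 8 × 70, A = 560 mm², y = 63 mm, Ī = 228 667 mm⁴.
Hole (subtracted): ⌀14, A = 153.94 mm², y = 14 mm, Ī = 1885.7 mm⁴.
Centroid: ȳ = ΣA·y / ΣA = 19.312 mm.
Transfer each piece to the horizontal axis through the centroid using Ī + A·d² with d = y − 19.312:
  flange: d = -5.3116 mm → contributes +445 280 mm⁴
  web: d = 43.688 mm → contributes +1 297 526 mm⁴
  hole: d = -5.3116 mm → contributes −6228.8 mm⁴
Total I = 1 736 578 mm⁴.

Ix ≈ 1.74 × 10⁶ mm⁴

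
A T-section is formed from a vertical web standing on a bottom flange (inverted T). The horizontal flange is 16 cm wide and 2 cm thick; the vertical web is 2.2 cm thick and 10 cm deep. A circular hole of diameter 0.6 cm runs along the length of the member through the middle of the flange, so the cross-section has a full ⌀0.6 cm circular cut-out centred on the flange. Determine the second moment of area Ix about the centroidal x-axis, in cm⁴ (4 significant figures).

Ix ≈ 661.6 cm⁴

Break the section into simple shapes (no overlaps), measuring from the bottom-left corner of the bounding box.
Flange: 16 × 2, A = 32 cm², y = 1 cm, Ī = 10.6667 cm⁴.
Web: 2.2 × 10, A = 22 cm², y = 7 cm, Ī = 183.333 cm⁴.
Hole (subtracted): ⌀0.6, A = 0.282743 cm², y = 1 cm, Ī = 0.00636173 cm⁴.
Centroid: ȳ = ΣA·y / ΣA = 3.45731 cm.
Transfer each piece to the centroidal x-axis using Ī + A·d² with d = y − 3.45731:
  flange: d = -2.45731 cm → contributes +203.895 cm⁴
  web: d = 3.54269 cm → contributes +459.448 cm⁴
  hole: d = -2.45731 cm → contributes −1.71367 cm⁴
Total I = 661.629 cm⁴.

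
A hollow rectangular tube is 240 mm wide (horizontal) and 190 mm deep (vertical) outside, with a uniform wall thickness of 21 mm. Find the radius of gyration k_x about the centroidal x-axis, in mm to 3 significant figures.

Break the section into simple shapes (no overlaps), measuring from the bottom-left corner of the bounding box.
Outer rectangle: 240 × 190, A = 45 600 mm², y = 95 mm, Ī = 137 180 000 mm⁴.
Inner void (subtracted): 198 × 148, A = 29 304 mm², y = 95 mm, Ī = 53 489 568 mm⁴.
By symmetry the centroid is at mid-height, ȳ = 95 mm.
All pieces are centred on the centroidal x-axis, so I = ΣĪ (holes subtracted) = 83 690 432 mm⁴.
Radius of gyration: k = √(I/A) = √(83 690 432 / 16 296) = 71.663 mm.

k_x ≈ 71.7 mm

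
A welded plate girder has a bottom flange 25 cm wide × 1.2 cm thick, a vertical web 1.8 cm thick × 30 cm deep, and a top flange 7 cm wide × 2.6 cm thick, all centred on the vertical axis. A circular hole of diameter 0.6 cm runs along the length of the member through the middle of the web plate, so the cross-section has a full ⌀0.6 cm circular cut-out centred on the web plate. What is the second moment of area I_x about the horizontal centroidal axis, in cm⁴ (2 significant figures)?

Split into non-overlapping primitives; take the origin at the lower-left of the bounding box.
Bottom plate: 25 × 1.2, A = 30 cm², y = 0.6 cm, Ī = 3.6 cm⁴.
Web plate: 1.8 × 30, A = 54 cm², y = 16.2 cm, Ī = 4 050 cm⁴.
Top plate: 7 × 2.6, A = 18.2 cm², y = 32.5 cm, Ī = 10.25 cm⁴.
Hole (subtracted): ⌀0.6, A = 0.2827 cm², y = 16.2 cm, Ī = 0.006362 cm⁴.
Centroid: ȳ = ΣA·y / ΣA = 14.52 cm.
Transfer each piece to the horizontal centroidal axis using Ī + A·d² with d = y − 14.52:
  bottom plate: d = -13.92 cm → contributes +5 816 cm⁴
  web plate: d = 1.681 cm → contributes +4 203 cm⁴
  top plate: d = 17.98 cm → contributes +5 895 cm⁴
  hole: d = 1.681 cm → contributes −0.8055 cm⁴
Total I = 15 912 cm⁴.

I_x ≈ 1.6 × 10⁴ cm⁴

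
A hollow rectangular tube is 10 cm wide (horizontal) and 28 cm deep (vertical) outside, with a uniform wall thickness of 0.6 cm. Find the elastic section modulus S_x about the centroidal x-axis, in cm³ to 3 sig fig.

S_x ≈ 298 cm³

Treat the section as a set of non-overlapping primitives; coordinates are from the bounding-box lower-left.
Outer rectangle: 10 × 28, A = 280 cm², y = 14 cm, Ī = 18 293 cm⁴.
Inner void (subtracted): 8.8 × 26.8, A = 235.84 cm², y = 14 cm, Ī = 14 116 cm⁴.
By symmetry the centroid is at mid-height, ȳ = 14 cm.
All pieces are centred on the centroidal x-axis, so I = ΣĪ (holes subtracted) = 4177.5 cm⁴.
Extreme fibre distance c = 14 cm; S = I/c = 298.39 cm³.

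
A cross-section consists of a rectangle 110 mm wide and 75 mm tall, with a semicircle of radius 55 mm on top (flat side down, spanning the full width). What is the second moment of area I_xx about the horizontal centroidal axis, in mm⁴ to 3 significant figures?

I_xx ≈ 1.60 × 10⁷ mm⁴

Decompose the section into non-overlapping parts with the origin at the bottom-left of its bounding rectangle.
Rectangular body: 110 × 75, A = 8 250 mm², y = 37.5 mm, Ī = 3 867 188 mm⁴.
Semicircular cap: semicircle r = 55, A = 4751.7 mm², y = 98.343 mm, Ī = 1 004 345 mm⁴.
Centroid: ȳ = ΣA·y / ΣA = 59.736 mm.
Transfer each piece to the horizontal centroidal axis using Ī + A·d² with d = y − 59.736:
  rectangular body: d = -22.236 mm → contributes +7 946 286 mm⁴
  semicircular cap: d = 38.607 mm → contributes +8 086 622 mm⁴
Total I = 16 032 909 mm⁴.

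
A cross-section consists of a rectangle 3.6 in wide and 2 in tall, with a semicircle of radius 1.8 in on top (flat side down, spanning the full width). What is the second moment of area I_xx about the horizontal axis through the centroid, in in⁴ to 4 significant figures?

I_xx ≈ 12.83 in⁴

Break the section into simple shapes (no overlaps), measuring from the bottom-left corner of the bounding box.
Rectangular body: 3.6 × 2, A = 7.2 in², y = 1 in, Ī = 2.4 in⁴.
Semicircular cap: semicircle r = 1.8, A = 5.08938 in², y = 2.76394 in, Ī = 1.15218 in⁴.
Centroid: ȳ = ΣA·y / ΣA = 1.7305 in.
Transfer each piece to the horizontal axis through the centroid using Ī + A·d² with d = y − 1.7305:
  rectangular body: d = -0.730499 in → contributes +6.24213 in⁴
  semicircular cap: d = 1.03344 in → contributes +6.58768 in⁴
Total I = 12.8298 in⁴.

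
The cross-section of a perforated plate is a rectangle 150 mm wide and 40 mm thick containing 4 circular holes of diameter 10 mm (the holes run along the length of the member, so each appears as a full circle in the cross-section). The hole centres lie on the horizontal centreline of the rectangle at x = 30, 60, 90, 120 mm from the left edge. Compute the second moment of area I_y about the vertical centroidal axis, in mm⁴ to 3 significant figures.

I_y ≈ 1.09 × 10⁷ mm⁴

Split into non-overlapping primitives; take the origin at the lower-left of the bounding box.
Plate: 150 × 40, A = 6 000 mm², x = 75 mm, Ī = 11 250 000 mm⁴.
Hole 1 (subtracted): ⌀10, A = 78.54 mm², x = 30 mm, Ī = 490.87 mm⁴.
Hole 2 (subtracted): ⌀10, A = 78.54 mm², x = 60 mm, Ī = 490.87 mm⁴.
Hole 3 (subtracted): ⌀10, A = 78.54 mm², x = 90 mm, Ī = 490.87 mm⁴.
Hole 4 (subtracted): ⌀10, A = 78.54 mm², x = 120 mm, Ī = 490.87 mm⁴.
By symmetry the centroid is at mid-width, x̄ = 75 mm.
Transfer each piece to the vertical centroidal axis using Ī + A·d² with d = x − 75:
  plate: d = 0 mm → contributes +11 250 000 mm⁴
  hole 1: d = -45 mm → contributes −159 534 mm⁴
  hole 2: d = -15 mm → contributes −18 162 mm⁴
  hole 3: d = 15 mm → contributes −18 162 mm⁴
  hole 4: d = 45 mm → contributes −159 534 mm⁴
Total I = 10 894 607 mm⁴.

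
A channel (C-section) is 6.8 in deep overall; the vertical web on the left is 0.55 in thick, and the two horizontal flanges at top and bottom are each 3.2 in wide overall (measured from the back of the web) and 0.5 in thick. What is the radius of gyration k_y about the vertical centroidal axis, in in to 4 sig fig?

Treat the section as a set of non-overlapping primitives; coordinates are from the bounding-box lower-left.
Web: 0.55 × 6.8, A = 3.74 in², x = 0.275 in, Ī = 0.0942792 in⁴.
Top flange (beyond web): 2.65 × 0.5, A = 1.325 in², x = 1.875 in, Ī = 0.775401 in⁴.
Bottom flange (beyond web): 2.65 × 0.5, A = 1.325 in², x = 1.875 in, Ī = 0.775401 in⁴.
Centroid: x̄ = ΣA·x / ΣA = 0.938537 in.
Transfer each piece to the vertical centroidal axis using Ī + A·d² with d = x − 0.938537:
  web: d = -0.663537 in → contributes +1.74093 in⁴
  top flange (beyond web): d = 0.936463 in → contributes +1.93738 in⁴
  bottom flange (beyond web): d = 0.936463 in → contributes +1.93738 in⁴
Total I = 5.61569 in⁴.
Radius of gyration: k = √(I/A) = √(5.61569 / 6.39) = 0.937456 in.

k_y ≈ 0.9375 in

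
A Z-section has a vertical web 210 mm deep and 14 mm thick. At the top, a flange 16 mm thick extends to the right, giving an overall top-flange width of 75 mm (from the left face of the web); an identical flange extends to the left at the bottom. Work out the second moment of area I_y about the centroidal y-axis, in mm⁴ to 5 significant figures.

Break the section into simple shapes (no overlaps), measuring from the bottom-left corner of the bounding box.
Web: 14 × 210, A = 2 940 mm², x = 68 mm, Ī = 48 020 mm⁴.
Top flange (beyond web): 61 × 16, A = 976 mm², x = 105.5 mm, Ī = 302641.3 mm⁴.
Bottom flange (beyond web): 61 × 16, A = 976 mm², x = 30.5 mm, Ī = 302641.3 mm⁴.
Centroid: x̄ = ΣA·x / ΣA = 68 mm.
Transfer each piece to the centroidal y-axis using Ī + A·d² with d = x − 68:
  web: d = 0 mm → contributes +48 020 mm⁴
  top flange (beyond web): d = 37.5 mm → contributes +1 675 141 mm⁴
  bottom flange (beyond web): d = -37.5 mm → contributes +1 675 141 mm⁴
Total I = 3 398 303 mm⁴.

I_y ≈ 3.3983 × 10⁶ mm⁴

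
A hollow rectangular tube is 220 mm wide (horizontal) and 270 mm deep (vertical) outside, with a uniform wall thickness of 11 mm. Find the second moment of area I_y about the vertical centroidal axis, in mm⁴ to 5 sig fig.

Break the section into simple shapes (no overlaps), measuring from the bottom-left corner of the bounding box.
Outer rectangle: 220 × 270, A = 59 400 mm², x = 110 mm, Ī = 239 580 000 mm⁴.
Inner void (subtracted): 198 × 248, A = 49 104 mm², x = 110 mm, Ī = 160 422 768 mm⁴.
By symmetry the centroid is at mid-width, x̄ = 110 mm.
All pieces are centred on the vertical centroidal axis, so I = ΣĪ (holes subtracted) = 79 157 232 mm⁴.

I_y ≈ 7.9157 × 10⁷ mm⁴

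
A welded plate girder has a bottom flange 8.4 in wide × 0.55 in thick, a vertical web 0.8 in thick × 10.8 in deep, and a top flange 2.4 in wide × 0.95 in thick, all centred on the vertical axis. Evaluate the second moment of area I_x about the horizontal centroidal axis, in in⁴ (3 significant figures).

I_x ≈ 301 in⁴

Decompose the section into non-overlapping parts with the origin at the bottom-left of its bounding rectangle.
Bottom plate: 8.4 × 0.55, A = 4.62 in², y = 0.275 in, Ī = 0.11646 in⁴.
Web plate: 0.8 × 10.8, A = 8.64 in², y = 5.95 in, Ī = 83.981 in⁴.
Top plate: 2.4 × 0.95, A = 2.28 in², y = 11.825 in, Ī = 0.17148 in⁴.
Centroid: ȳ = ΣA·y / ΣA = 5.1248 in.
Transfer each piece to the horizontal centroidal axis using Ī + A·d² with d = y − 5.1248:
  bottom plate: d = -4.8498 in → contributes +108.78 in⁴
  web plate: d = 0.82519 in → contributes +89.864 in⁴
  top plate: d = 6.7002 in → contributes +102.53 in⁴
Total I = 301.17 in⁴.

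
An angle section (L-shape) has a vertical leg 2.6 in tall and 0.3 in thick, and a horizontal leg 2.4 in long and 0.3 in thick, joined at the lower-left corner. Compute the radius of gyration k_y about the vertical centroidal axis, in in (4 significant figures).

k_y ≈ 0.7241 in

Split into non-overlapping primitives; take the origin at the lower-left of the bounding box.
Vertical leg: 0.3 × 2.6, A = 0.78 in², x = 0.15 in, Ī = 0.00585 in⁴.
Horizontal leg (remainder): 2.1 × 0.3, A = 0.63 in², x = 1.35 in, Ī = 0.231525 in⁴.
Centroid: x̄ = ΣA·x / ΣA = 0.68617 in.
Transfer each piece to the vertical centroidal axis using Ī + A·d² with d = x − 0.68617:
  vertical leg: d = -0.53617 in → contributes +0.230083 in⁴
  horizontal leg (remainder): d = 0.66383 in → contributes +0.509147 in⁴
Total I = 0.73923 in⁴.
Radius of gyration: k = √(I/A) = √(0.73923 / 1.41) = 0.72407 in.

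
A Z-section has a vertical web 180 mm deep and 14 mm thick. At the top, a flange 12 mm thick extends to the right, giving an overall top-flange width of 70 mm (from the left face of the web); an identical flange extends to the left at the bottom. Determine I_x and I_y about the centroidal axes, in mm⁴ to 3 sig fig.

Split into non-overlapping primitives; take the origin at the lower-left of the bounding box.
Web: 14 × 180, A = 2 520 mm², y = 90 mm, Ī = 6 804 000 mm⁴.
Top flange (beyond web): 56 × 12, A = 672 mm², y = 174 mm, Ī = 8 064 mm⁴.
Bottom flange (beyond web): 56 × 12, A = 672 mm², y = 6 mm, Ī = 8 064 mm⁴.
Centroid: ȳ = ΣA·y / ΣA = 90 mm.
Transfer each piece to the centroidal x-axis using Ī + A·d² with d = y − 90:
  web: d = 0 mm → contributes +6 804 000 mm⁴
  top flange (beyond web): d = 84 mm → contributes +4 749 696 mm⁴
  bottom flange (beyond web): d = -84 mm → contributes +4 749 696 mm⁴
Total I = 16 303 392 mm⁴.
For the y-axis: x̄ = 63 mm.
Repeating about the centroidal y-axis gives I_y = 2 038 792 mm⁴.

I_x ≈ 1.63 × 10⁷ mm⁴, I_y ≈ 2.04 × 10⁶ mm⁴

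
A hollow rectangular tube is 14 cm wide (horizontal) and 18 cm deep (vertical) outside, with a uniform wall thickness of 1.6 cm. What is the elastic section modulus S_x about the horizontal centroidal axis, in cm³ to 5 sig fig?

Decompose the section into non-overlapping parts with the origin at the bottom-left of its bounding rectangle.
Outer rectangle: 14 × 18, A = 252 cm², y = 9 cm, Ī = 6 804 cm⁴.
Inner void (subtracted): 10.8 × 14.8, A = 159.84 cm², y = 9 cm, Ī = 2917.613 cm⁴.
By symmetry the centroid is at mid-height, ȳ = 9 cm.
All pieces are centred on the horizontal centroidal axis, so I = ΣĪ (holes subtracted) = 3886.387 cm⁴.
Extreme fibre distance c = 9 cm; S = I/c = 431.8208 cm³.

S_x ≈ 431.82 cm³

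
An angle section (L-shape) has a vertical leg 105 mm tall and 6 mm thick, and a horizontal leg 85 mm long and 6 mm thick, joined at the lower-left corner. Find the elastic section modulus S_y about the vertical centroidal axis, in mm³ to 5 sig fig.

Split into non-overlapping primitives; take the origin at the lower-left of the bounding box.
Vertical leg: 6 × 105, A = 630 mm², x = 3 mm, Ī = 1 890 mm⁴.
Horizontal leg (remainder): 79 × 6, A = 474 mm², x = 45.5 mm, Ī = 246519.5 mm⁴.
Centroid: x̄ = ΣA·x / ΣA = 21.24728 mm.
Transfer each piece to the vertical centroidal axis using Ī + A·d² with d = x − 21.24728:
  vertical leg: d = -18.24728 mm → contributes +211656.9 mm⁴
  horizontal leg (remainder): d = 24.25272 mm → contributes +525323.6 mm⁴
Total I = 736980.5 mm⁴.
Extreme fibre distance c = 63.75272 mm; S = I/c = 11559.99 mm³.

S_y ≈ 1.1560 × 10⁴ mm³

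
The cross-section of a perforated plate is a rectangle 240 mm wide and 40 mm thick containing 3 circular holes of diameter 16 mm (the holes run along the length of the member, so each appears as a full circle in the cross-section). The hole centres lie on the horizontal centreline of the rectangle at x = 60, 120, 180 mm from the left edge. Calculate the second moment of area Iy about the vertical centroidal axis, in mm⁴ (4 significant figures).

Break the section into simple shapes (no overlaps), measuring from the bottom-left corner of the bounding box.
Plate: 240 × 40, A = 9 600 mm², x = 120 mm, Ī = 46 080 000 mm⁴.
Hole 1 (subtracted): ⌀16, A = 201.062 mm², x = 60 mm, Ī = 3216.99 mm⁴.
Hole 2 (subtracted): ⌀16, A = 201.062 mm², x = 120 mm, Ī = 3216.99 mm⁴.
Hole 3 (subtracted): ⌀16, A = 201.062 mm², x = 180 mm, Ī = 3216.99 mm⁴.
By symmetry the centroid is at mid-width, x̄ = 120 mm.
Transfer each piece to the vertical centroidal axis using Ī + A·d² with d = x − 120:
  plate: d = 0 mm → contributes +46 080 000 mm⁴
  hole 1: d = -60 mm → contributes −727 040 mm⁴
  hole 2: d = 0 mm → contributes −3216.99 mm⁴
  hole 3: d = 60 mm → contributes −727 040 mm⁴
Total I = 44 622 703 mm⁴.

Iy ≈ 4.462 × 10⁷ mm⁴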